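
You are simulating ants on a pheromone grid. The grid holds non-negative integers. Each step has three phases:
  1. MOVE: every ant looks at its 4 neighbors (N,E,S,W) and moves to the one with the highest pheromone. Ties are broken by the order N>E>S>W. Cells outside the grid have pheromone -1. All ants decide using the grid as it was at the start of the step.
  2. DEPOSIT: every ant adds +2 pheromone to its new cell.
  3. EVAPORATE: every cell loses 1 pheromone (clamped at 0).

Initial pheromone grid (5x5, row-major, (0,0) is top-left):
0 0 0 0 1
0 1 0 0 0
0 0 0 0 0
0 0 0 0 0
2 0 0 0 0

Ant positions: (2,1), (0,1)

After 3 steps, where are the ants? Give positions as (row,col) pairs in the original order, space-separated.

Step 1: ant0:(2,1)->N->(1,1) | ant1:(0,1)->S->(1,1)
  grid max=4 at (1,1)
Step 2: ant0:(1,1)->N->(0,1) | ant1:(1,1)->N->(0,1)
  grid max=3 at (0,1)
Step 3: ant0:(0,1)->S->(1,1) | ant1:(0,1)->S->(1,1)
  grid max=6 at (1,1)

(1,1) (1,1)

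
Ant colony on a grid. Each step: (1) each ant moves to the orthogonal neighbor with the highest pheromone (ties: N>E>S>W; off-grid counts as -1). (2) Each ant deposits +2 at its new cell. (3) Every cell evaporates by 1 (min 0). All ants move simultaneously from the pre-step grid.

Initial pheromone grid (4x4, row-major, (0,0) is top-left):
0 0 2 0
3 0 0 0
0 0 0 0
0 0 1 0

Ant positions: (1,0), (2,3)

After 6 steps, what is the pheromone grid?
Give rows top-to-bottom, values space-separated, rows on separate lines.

After step 1: ants at (0,0),(1,3)
  1 0 1 0
  2 0 0 1
  0 0 0 0
  0 0 0 0
After step 2: ants at (1,0),(0,3)
  0 0 0 1
  3 0 0 0
  0 0 0 0
  0 0 0 0
After step 3: ants at (0,0),(1,3)
  1 0 0 0
  2 0 0 1
  0 0 0 0
  0 0 0 0
After step 4: ants at (1,0),(0,3)
  0 0 0 1
  3 0 0 0
  0 0 0 0
  0 0 0 0
After step 5: ants at (0,0),(1,3)
  1 0 0 0
  2 0 0 1
  0 0 0 0
  0 0 0 0
After step 6: ants at (1,0),(0,3)
  0 0 0 1
  3 0 0 0
  0 0 0 0
  0 0 0 0

0 0 0 1
3 0 0 0
0 0 0 0
0 0 0 0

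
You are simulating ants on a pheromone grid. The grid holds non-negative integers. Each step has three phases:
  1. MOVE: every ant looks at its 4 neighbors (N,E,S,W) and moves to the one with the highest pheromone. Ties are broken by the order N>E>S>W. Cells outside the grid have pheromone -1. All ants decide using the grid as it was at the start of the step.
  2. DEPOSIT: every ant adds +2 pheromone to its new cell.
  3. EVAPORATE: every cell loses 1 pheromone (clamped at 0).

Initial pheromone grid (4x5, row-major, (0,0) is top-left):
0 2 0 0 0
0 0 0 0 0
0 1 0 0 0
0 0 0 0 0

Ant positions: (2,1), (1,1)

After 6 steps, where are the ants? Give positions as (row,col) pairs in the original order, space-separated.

Step 1: ant0:(2,1)->N->(1,1) | ant1:(1,1)->N->(0,1)
  grid max=3 at (0,1)
Step 2: ant0:(1,1)->N->(0,1) | ant1:(0,1)->S->(1,1)
  grid max=4 at (0,1)
Step 3: ant0:(0,1)->S->(1,1) | ant1:(1,1)->N->(0,1)
  grid max=5 at (0,1)
Step 4: ant0:(1,1)->N->(0,1) | ant1:(0,1)->S->(1,1)
  grid max=6 at (0,1)
Step 5: ant0:(0,1)->S->(1,1) | ant1:(1,1)->N->(0,1)
  grid max=7 at (0,1)
Step 6: ant0:(1,1)->N->(0,1) | ant1:(0,1)->S->(1,1)
  grid max=8 at (0,1)

(0,1) (1,1)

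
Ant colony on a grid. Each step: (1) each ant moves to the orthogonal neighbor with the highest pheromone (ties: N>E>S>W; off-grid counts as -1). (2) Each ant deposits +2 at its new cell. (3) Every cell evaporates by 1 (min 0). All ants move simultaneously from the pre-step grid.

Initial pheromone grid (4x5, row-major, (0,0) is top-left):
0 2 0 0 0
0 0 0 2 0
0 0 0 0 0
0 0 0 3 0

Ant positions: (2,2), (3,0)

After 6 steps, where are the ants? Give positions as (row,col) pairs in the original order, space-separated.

Step 1: ant0:(2,2)->N->(1,2) | ant1:(3,0)->N->(2,0)
  grid max=2 at (3,3)
Step 2: ant0:(1,2)->E->(1,3) | ant1:(2,0)->N->(1,0)
  grid max=2 at (1,3)
Step 3: ant0:(1,3)->N->(0,3) | ant1:(1,0)->N->(0,0)
  grid max=1 at (0,0)
Step 4: ant0:(0,3)->S->(1,3) | ant1:(0,0)->E->(0,1)
  grid max=2 at (1,3)
Step 5: ant0:(1,3)->N->(0,3) | ant1:(0,1)->E->(0,2)
  grid max=1 at (0,2)
Step 6: ant0:(0,3)->S->(1,3) | ant1:(0,2)->E->(0,3)
  grid max=2 at (0,3)

(1,3) (0,3)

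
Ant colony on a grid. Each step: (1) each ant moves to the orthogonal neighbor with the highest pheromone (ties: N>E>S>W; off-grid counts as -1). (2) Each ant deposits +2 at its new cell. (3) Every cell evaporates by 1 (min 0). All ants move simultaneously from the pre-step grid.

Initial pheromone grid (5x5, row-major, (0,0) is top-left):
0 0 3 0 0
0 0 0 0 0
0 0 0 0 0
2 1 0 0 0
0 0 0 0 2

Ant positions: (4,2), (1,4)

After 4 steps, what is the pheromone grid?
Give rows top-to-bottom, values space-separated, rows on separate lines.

After step 1: ants at (3,2),(0,4)
  0 0 2 0 1
  0 0 0 0 0
  0 0 0 0 0
  1 0 1 0 0
  0 0 0 0 1
After step 2: ants at (2,2),(1,4)
  0 0 1 0 0
  0 0 0 0 1
  0 0 1 0 0
  0 0 0 0 0
  0 0 0 0 0
After step 3: ants at (1,2),(0,4)
  0 0 0 0 1
  0 0 1 0 0
  0 0 0 0 0
  0 0 0 0 0
  0 0 0 0 0
After step 4: ants at (0,2),(1,4)
  0 0 1 0 0
  0 0 0 0 1
  0 0 0 0 0
  0 0 0 0 0
  0 0 0 0 0

0 0 1 0 0
0 0 0 0 1
0 0 0 0 0
0 0 0 0 0
0 0 0 0 0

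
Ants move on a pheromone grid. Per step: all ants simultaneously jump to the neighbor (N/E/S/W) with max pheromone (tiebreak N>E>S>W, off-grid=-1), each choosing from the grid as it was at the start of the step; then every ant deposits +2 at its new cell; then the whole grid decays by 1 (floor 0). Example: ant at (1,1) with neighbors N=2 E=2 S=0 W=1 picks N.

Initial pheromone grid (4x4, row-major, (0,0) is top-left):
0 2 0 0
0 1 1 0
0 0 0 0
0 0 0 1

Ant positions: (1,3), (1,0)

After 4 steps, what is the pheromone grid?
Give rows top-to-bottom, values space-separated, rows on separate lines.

After step 1: ants at (1,2),(1,1)
  0 1 0 0
  0 2 2 0
  0 0 0 0
  0 0 0 0
After step 2: ants at (1,1),(1,2)
  0 0 0 0
  0 3 3 0
  0 0 0 0
  0 0 0 0
After step 3: ants at (1,2),(1,1)
  0 0 0 0
  0 4 4 0
  0 0 0 0
  0 0 0 0
After step 4: ants at (1,1),(1,2)
  0 0 0 0
  0 5 5 0
  0 0 0 0
  0 0 0 0

0 0 0 0
0 5 5 0
0 0 0 0
0 0 0 0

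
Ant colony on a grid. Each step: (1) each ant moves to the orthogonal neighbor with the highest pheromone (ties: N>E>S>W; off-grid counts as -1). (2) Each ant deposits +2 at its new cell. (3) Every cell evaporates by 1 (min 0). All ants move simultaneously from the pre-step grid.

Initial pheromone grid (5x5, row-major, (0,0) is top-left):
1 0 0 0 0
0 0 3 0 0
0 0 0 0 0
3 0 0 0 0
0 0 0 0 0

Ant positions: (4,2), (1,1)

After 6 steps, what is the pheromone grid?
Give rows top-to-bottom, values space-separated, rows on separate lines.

After step 1: ants at (3,2),(1,2)
  0 0 0 0 0
  0 0 4 0 0
  0 0 0 0 0
  2 0 1 0 0
  0 0 0 0 0
After step 2: ants at (2,2),(0,2)
  0 0 1 0 0
  0 0 3 0 0
  0 0 1 0 0
  1 0 0 0 0
  0 0 0 0 0
After step 3: ants at (1,2),(1,2)
  0 0 0 0 0
  0 0 6 0 0
  0 0 0 0 0
  0 0 0 0 0
  0 0 0 0 0
After step 4: ants at (0,2),(0,2)
  0 0 3 0 0
  0 0 5 0 0
  0 0 0 0 0
  0 0 0 0 0
  0 0 0 0 0
After step 5: ants at (1,2),(1,2)
  0 0 2 0 0
  0 0 8 0 0
  0 0 0 0 0
  0 0 0 0 0
  0 0 0 0 0
After step 6: ants at (0,2),(0,2)
  0 0 5 0 0
  0 0 7 0 0
  0 0 0 0 0
  0 0 0 0 0
  0 0 0 0 0

0 0 5 0 0
0 0 7 0 0
0 0 0 0 0
0 0 0 0 0
0 0 0 0 0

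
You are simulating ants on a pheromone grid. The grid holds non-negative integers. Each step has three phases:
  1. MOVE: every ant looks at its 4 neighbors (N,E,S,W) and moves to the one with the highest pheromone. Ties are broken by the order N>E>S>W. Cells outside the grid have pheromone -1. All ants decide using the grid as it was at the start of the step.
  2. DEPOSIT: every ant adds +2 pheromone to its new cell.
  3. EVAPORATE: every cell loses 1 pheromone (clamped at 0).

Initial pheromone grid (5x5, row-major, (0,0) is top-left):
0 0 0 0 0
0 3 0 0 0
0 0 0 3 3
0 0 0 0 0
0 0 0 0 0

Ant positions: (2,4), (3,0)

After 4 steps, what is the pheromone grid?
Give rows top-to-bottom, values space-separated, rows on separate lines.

After step 1: ants at (2,3),(2,0)
  0 0 0 0 0
  0 2 0 0 0
  1 0 0 4 2
  0 0 0 0 0
  0 0 0 0 0
After step 2: ants at (2,4),(1,0)
  0 0 0 0 0
  1 1 0 0 0
  0 0 0 3 3
  0 0 0 0 0
  0 0 0 0 0
After step 3: ants at (2,3),(1,1)
  0 0 0 0 0
  0 2 0 0 0
  0 0 0 4 2
  0 0 0 0 0
  0 0 0 0 0
After step 4: ants at (2,4),(0,1)
  0 1 0 0 0
  0 1 0 0 0
  0 0 0 3 3
  0 0 0 0 0
  0 0 0 0 0

0 1 0 0 0
0 1 0 0 0
0 0 0 3 3
0 0 0 0 0
0 0 0 0 0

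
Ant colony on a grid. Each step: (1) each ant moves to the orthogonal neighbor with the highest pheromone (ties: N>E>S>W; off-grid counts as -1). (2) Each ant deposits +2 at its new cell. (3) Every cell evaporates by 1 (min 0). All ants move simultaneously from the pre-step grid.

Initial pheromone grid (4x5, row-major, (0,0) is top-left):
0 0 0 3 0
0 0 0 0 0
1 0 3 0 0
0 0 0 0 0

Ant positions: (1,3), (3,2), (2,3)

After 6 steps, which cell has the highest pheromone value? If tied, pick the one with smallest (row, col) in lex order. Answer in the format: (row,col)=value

Step 1: ant0:(1,3)->N->(0,3) | ant1:(3,2)->N->(2,2) | ant2:(2,3)->W->(2,2)
  grid max=6 at (2,2)
Step 2: ant0:(0,3)->E->(0,4) | ant1:(2,2)->N->(1,2) | ant2:(2,2)->N->(1,2)
  grid max=5 at (2,2)
Step 3: ant0:(0,4)->W->(0,3) | ant1:(1,2)->S->(2,2) | ant2:(1,2)->S->(2,2)
  grid max=8 at (2,2)
Step 4: ant0:(0,3)->E->(0,4) | ant1:(2,2)->N->(1,2) | ant2:(2,2)->N->(1,2)
  grid max=7 at (2,2)
Step 5: ant0:(0,4)->W->(0,3) | ant1:(1,2)->S->(2,2) | ant2:(1,2)->S->(2,2)
  grid max=10 at (2,2)
Step 6: ant0:(0,3)->E->(0,4) | ant1:(2,2)->N->(1,2) | ant2:(2,2)->N->(1,2)
  grid max=9 at (2,2)
Final grid:
  0 0 0 3 1
  0 0 7 0 0
  0 0 9 0 0
  0 0 0 0 0
Max pheromone 9 at (2,2)

Answer: (2,2)=9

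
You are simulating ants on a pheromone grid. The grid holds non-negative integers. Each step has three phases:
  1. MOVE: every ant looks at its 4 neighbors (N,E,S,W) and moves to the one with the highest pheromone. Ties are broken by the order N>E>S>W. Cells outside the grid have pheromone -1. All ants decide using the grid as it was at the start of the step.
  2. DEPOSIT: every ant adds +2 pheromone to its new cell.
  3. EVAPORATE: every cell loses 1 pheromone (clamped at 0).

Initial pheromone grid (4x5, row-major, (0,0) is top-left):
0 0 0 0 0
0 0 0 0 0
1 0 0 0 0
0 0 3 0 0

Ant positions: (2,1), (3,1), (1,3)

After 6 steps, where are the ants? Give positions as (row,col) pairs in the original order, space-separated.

Step 1: ant0:(2,1)->W->(2,0) | ant1:(3,1)->E->(3,2) | ant2:(1,3)->N->(0,3)
  grid max=4 at (3,2)
Step 2: ant0:(2,0)->N->(1,0) | ant1:(3,2)->N->(2,2) | ant2:(0,3)->E->(0,4)
  grid max=3 at (3,2)
Step 3: ant0:(1,0)->S->(2,0) | ant1:(2,2)->S->(3,2) | ant2:(0,4)->S->(1,4)
  grid max=4 at (3,2)
Step 4: ant0:(2,0)->N->(1,0) | ant1:(3,2)->N->(2,2) | ant2:(1,4)->N->(0,4)
  grid max=3 at (3,2)
Step 5: ant0:(1,0)->S->(2,0) | ant1:(2,2)->S->(3,2) | ant2:(0,4)->S->(1,4)
  grid max=4 at (3,2)
Step 6: ant0:(2,0)->N->(1,0) | ant1:(3,2)->N->(2,2) | ant2:(1,4)->N->(0,4)
  grid max=3 at (3,2)

(1,0) (2,2) (0,4)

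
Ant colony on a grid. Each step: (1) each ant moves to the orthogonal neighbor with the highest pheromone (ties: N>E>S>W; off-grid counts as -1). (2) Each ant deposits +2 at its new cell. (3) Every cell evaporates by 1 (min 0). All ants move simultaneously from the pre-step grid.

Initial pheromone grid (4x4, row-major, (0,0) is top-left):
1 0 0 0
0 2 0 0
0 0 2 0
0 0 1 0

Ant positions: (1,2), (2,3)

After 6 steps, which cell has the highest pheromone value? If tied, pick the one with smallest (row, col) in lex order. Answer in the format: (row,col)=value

Answer: (2,2)=8

Derivation:
Step 1: ant0:(1,2)->S->(2,2) | ant1:(2,3)->W->(2,2)
  grid max=5 at (2,2)
Step 2: ant0:(2,2)->N->(1,2) | ant1:(2,2)->N->(1,2)
  grid max=4 at (2,2)
Step 3: ant0:(1,2)->S->(2,2) | ant1:(1,2)->S->(2,2)
  grid max=7 at (2,2)
Step 4: ant0:(2,2)->N->(1,2) | ant1:(2,2)->N->(1,2)
  grid max=6 at (2,2)
Step 5: ant0:(1,2)->S->(2,2) | ant1:(1,2)->S->(2,2)
  grid max=9 at (2,2)
Step 6: ant0:(2,2)->N->(1,2) | ant1:(2,2)->N->(1,2)
  grid max=8 at (2,2)
Final grid:
  0 0 0 0
  0 0 7 0
  0 0 8 0
  0 0 0 0
Max pheromone 8 at (2,2)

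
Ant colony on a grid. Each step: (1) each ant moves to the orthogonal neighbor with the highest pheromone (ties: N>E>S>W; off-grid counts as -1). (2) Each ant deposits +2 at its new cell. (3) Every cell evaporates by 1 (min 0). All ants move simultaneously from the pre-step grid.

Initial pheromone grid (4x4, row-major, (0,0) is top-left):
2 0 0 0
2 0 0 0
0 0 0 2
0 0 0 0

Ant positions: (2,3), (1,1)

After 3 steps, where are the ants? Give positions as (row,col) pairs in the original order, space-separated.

Step 1: ant0:(2,3)->N->(1,3) | ant1:(1,1)->W->(1,0)
  grid max=3 at (1,0)
Step 2: ant0:(1,3)->S->(2,3) | ant1:(1,0)->N->(0,0)
  grid max=2 at (0,0)
Step 3: ant0:(2,3)->N->(1,3) | ant1:(0,0)->S->(1,0)
  grid max=3 at (1,0)

(1,3) (1,0)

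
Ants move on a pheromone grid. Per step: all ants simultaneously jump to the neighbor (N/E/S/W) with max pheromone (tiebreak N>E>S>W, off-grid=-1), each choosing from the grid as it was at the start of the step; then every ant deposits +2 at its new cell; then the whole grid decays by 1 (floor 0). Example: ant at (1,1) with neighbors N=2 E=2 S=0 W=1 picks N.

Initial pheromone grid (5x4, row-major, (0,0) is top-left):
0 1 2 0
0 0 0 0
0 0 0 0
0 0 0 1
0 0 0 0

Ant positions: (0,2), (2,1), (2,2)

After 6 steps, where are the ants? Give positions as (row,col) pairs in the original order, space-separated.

Step 1: ant0:(0,2)->W->(0,1) | ant1:(2,1)->N->(1,1) | ant2:(2,2)->N->(1,2)
  grid max=2 at (0,1)
Step 2: ant0:(0,1)->E->(0,2) | ant1:(1,1)->N->(0,1) | ant2:(1,2)->N->(0,2)
  grid max=4 at (0,2)
Step 3: ant0:(0,2)->W->(0,1) | ant1:(0,1)->E->(0,2) | ant2:(0,2)->W->(0,1)
  grid max=6 at (0,1)
Step 4: ant0:(0,1)->E->(0,2) | ant1:(0,2)->W->(0,1) | ant2:(0,1)->E->(0,2)
  grid max=8 at (0,2)
Step 5: ant0:(0,2)->W->(0,1) | ant1:(0,1)->E->(0,2) | ant2:(0,2)->W->(0,1)
  grid max=10 at (0,1)
Step 6: ant0:(0,1)->E->(0,2) | ant1:(0,2)->W->(0,1) | ant2:(0,1)->E->(0,2)
  grid max=12 at (0,2)

(0,2) (0,1) (0,2)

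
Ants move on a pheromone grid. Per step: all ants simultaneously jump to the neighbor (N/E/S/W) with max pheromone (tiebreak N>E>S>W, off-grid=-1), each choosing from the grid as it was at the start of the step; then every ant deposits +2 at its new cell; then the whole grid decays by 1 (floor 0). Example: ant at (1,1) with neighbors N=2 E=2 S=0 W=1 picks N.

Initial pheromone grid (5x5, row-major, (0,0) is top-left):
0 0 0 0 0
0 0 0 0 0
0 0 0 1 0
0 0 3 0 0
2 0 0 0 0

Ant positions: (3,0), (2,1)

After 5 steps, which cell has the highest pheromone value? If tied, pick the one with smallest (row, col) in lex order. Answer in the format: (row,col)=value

Step 1: ant0:(3,0)->S->(4,0) | ant1:(2,1)->N->(1,1)
  grid max=3 at (4,0)
Step 2: ant0:(4,0)->N->(3,0) | ant1:(1,1)->N->(0,1)
  grid max=2 at (4,0)
Step 3: ant0:(3,0)->S->(4,0) | ant1:(0,1)->E->(0,2)
  grid max=3 at (4,0)
Step 4: ant0:(4,0)->N->(3,0) | ant1:(0,2)->E->(0,3)
  grid max=2 at (4,0)
Step 5: ant0:(3,0)->S->(4,0) | ant1:(0,3)->E->(0,4)
  grid max=3 at (4,0)
Final grid:
  0 0 0 0 1
  0 0 0 0 0
  0 0 0 0 0
  0 0 0 0 0
  3 0 0 0 0
Max pheromone 3 at (4,0)

Answer: (4,0)=3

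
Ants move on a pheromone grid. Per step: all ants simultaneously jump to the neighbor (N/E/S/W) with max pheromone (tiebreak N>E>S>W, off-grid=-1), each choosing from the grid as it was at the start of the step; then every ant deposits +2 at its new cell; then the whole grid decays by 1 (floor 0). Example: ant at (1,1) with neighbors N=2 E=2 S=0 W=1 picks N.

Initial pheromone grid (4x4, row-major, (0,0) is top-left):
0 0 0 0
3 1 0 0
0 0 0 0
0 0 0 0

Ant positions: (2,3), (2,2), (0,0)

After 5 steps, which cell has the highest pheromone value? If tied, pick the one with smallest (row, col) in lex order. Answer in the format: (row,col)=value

Step 1: ant0:(2,3)->N->(1,3) | ant1:(2,2)->N->(1,2) | ant2:(0,0)->S->(1,0)
  grid max=4 at (1,0)
Step 2: ant0:(1,3)->W->(1,2) | ant1:(1,2)->E->(1,3) | ant2:(1,0)->N->(0,0)
  grid max=3 at (1,0)
Step 3: ant0:(1,2)->E->(1,3) | ant1:(1,3)->W->(1,2) | ant2:(0,0)->S->(1,0)
  grid max=4 at (1,0)
Step 4: ant0:(1,3)->W->(1,2) | ant1:(1,2)->E->(1,3) | ant2:(1,0)->N->(0,0)
  grid max=4 at (1,2)
Step 5: ant0:(1,2)->E->(1,3) | ant1:(1,3)->W->(1,2) | ant2:(0,0)->S->(1,0)
  grid max=5 at (1,2)
Final grid:
  0 0 0 0
  4 0 5 5
  0 0 0 0
  0 0 0 0
Max pheromone 5 at (1,2)

Answer: (1,2)=5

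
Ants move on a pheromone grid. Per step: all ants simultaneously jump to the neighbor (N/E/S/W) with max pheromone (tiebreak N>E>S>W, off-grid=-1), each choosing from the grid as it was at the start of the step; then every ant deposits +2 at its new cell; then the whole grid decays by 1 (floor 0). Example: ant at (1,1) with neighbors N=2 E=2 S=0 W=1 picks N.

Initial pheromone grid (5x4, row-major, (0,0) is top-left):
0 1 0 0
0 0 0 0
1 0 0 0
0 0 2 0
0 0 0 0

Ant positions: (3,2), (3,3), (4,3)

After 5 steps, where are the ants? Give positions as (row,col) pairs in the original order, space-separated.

Step 1: ant0:(3,2)->N->(2,2) | ant1:(3,3)->W->(3,2) | ant2:(4,3)->N->(3,3)
  grid max=3 at (3,2)
Step 2: ant0:(2,2)->S->(3,2) | ant1:(3,2)->N->(2,2) | ant2:(3,3)->W->(3,2)
  grid max=6 at (3,2)
Step 3: ant0:(3,2)->N->(2,2) | ant1:(2,2)->S->(3,2) | ant2:(3,2)->N->(2,2)
  grid max=7 at (3,2)
Step 4: ant0:(2,2)->S->(3,2) | ant1:(3,2)->N->(2,2) | ant2:(2,2)->S->(3,2)
  grid max=10 at (3,2)
Step 5: ant0:(3,2)->N->(2,2) | ant1:(2,2)->S->(3,2) | ant2:(3,2)->N->(2,2)
  grid max=11 at (3,2)

(2,2) (3,2) (2,2)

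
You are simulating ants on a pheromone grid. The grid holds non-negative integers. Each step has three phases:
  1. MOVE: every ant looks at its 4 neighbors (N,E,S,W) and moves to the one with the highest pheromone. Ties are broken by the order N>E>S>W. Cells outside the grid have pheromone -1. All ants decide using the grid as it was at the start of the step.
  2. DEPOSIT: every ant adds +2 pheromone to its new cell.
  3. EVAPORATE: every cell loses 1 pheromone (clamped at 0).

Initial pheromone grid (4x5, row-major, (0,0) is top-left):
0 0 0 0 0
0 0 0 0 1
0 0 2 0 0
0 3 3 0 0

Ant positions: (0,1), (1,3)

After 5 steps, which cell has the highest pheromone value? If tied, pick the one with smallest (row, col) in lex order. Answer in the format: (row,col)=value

Step 1: ant0:(0,1)->E->(0,2) | ant1:(1,3)->E->(1,4)
  grid max=2 at (1,4)
Step 2: ant0:(0,2)->E->(0,3) | ant1:(1,4)->N->(0,4)
  grid max=1 at (0,3)
Step 3: ant0:(0,3)->E->(0,4) | ant1:(0,4)->S->(1,4)
  grid max=2 at (0,4)
Step 4: ant0:(0,4)->S->(1,4) | ant1:(1,4)->N->(0,4)
  grid max=3 at (0,4)
Step 5: ant0:(1,4)->N->(0,4) | ant1:(0,4)->S->(1,4)
  grid max=4 at (0,4)
Final grid:
  0 0 0 0 4
  0 0 0 0 4
  0 0 0 0 0
  0 0 0 0 0
Max pheromone 4 at (0,4)

Answer: (0,4)=4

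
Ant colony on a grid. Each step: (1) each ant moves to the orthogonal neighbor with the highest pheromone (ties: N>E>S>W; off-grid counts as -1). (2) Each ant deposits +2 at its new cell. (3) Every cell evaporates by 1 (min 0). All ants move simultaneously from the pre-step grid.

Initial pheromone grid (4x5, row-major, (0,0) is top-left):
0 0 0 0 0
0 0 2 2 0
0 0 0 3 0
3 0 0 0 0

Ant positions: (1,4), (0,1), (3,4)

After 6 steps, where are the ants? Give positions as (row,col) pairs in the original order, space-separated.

Step 1: ant0:(1,4)->W->(1,3) | ant1:(0,1)->E->(0,2) | ant2:(3,4)->N->(2,4)
  grid max=3 at (1,3)
Step 2: ant0:(1,3)->S->(2,3) | ant1:(0,2)->S->(1,2) | ant2:(2,4)->W->(2,3)
  grid max=5 at (2,3)
Step 3: ant0:(2,3)->N->(1,3) | ant1:(1,2)->E->(1,3) | ant2:(2,3)->N->(1,3)
  grid max=7 at (1,3)
Step 4: ant0:(1,3)->S->(2,3) | ant1:(1,3)->S->(2,3) | ant2:(1,3)->S->(2,3)
  grid max=9 at (2,3)
Step 5: ant0:(2,3)->N->(1,3) | ant1:(2,3)->N->(1,3) | ant2:(2,3)->N->(1,3)
  grid max=11 at (1,3)
Step 6: ant0:(1,3)->S->(2,3) | ant1:(1,3)->S->(2,3) | ant2:(1,3)->S->(2,3)
  grid max=13 at (2,3)

(2,3) (2,3) (2,3)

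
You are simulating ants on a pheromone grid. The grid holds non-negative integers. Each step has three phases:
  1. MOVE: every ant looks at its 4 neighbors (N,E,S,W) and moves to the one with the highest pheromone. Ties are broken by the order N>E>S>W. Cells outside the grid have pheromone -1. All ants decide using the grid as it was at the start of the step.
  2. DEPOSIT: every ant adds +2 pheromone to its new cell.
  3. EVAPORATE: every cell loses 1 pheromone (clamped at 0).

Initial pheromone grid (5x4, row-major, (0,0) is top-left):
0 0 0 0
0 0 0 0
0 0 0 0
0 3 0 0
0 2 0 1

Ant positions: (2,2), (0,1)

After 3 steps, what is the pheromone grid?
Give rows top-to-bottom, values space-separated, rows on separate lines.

After step 1: ants at (1,2),(0,2)
  0 0 1 0
  0 0 1 0
  0 0 0 0
  0 2 0 0
  0 1 0 0
After step 2: ants at (0,2),(1,2)
  0 0 2 0
  0 0 2 0
  0 0 0 0
  0 1 0 0
  0 0 0 0
After step 3: ants at (1,2),(0,2)
  0 0 3 0
  0 0 3 0
  0 0 0 0
  0 0 0 0
  0 0 0 0

0 0 3 0
0 0 3 0
0 0 0 0
0 0 0 0
0 0 0 0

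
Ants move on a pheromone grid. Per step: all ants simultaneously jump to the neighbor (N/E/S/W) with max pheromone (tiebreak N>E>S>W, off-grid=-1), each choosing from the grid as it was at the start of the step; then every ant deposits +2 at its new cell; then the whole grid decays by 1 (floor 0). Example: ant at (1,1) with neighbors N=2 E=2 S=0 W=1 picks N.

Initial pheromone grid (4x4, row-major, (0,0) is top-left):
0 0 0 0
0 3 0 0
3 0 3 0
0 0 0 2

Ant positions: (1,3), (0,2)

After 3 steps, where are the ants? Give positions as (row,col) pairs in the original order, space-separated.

Step 1: ant0:(1,3)->N->(0,3) | ant1:(0,2)->E->(0,3)
  grid max=3 at (0,3)
Step 2: ant0:(0,3)->S->(1,3) | ant1:(0,3)->S->(1,3)
  grid max=3 at (1,3)
Step 3: ant0:(1,3)->N->(0,3) | ant1:(1,3)->N->(0,3)
  grid max=5 at (0,3)

(0,3) (0,3)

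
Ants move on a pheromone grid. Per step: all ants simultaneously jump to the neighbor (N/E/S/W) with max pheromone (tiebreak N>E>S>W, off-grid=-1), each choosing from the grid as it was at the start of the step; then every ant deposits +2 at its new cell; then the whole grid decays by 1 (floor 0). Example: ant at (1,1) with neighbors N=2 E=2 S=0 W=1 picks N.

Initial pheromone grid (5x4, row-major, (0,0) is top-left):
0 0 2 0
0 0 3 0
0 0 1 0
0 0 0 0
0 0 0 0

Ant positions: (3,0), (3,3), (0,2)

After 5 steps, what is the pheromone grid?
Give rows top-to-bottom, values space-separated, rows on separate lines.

After step 1: ants at (2,0),(2,3),(1,2)
  0 0 1 0
  0 0 4 0
  1 0 0 1
  0 0 0 0
  0 0 0 0
After step 2: ants at (1,0),(1,3),(0,2)
  0 0 2 0
  1 0 3 1
  0 0 0 0
  0 0 0 0
  0 0 0 0
After step 3: ants at (0,0),(1,2),(1,2)
  1 0 1 0
  0 0 6 0
  0 0 0 0
  0 0 0 0
  0 0 0 0
After step 4: ants at (0,1),(0,2),(0,2)
  0 1 4 0
  0 0 5 0
  0 0 0 0
  0 0 0 0
  0 0 0 0
After step 5: ants at (0,2),(1,2),(1,2)
  0 0 5 0
  0 0 8 0
  0 0 0 0
  0 0 0 0
  0 0 0 0

0 0 5 0
0 0 8 0
0 0 0 0
0 0 0 0
0 0 0 0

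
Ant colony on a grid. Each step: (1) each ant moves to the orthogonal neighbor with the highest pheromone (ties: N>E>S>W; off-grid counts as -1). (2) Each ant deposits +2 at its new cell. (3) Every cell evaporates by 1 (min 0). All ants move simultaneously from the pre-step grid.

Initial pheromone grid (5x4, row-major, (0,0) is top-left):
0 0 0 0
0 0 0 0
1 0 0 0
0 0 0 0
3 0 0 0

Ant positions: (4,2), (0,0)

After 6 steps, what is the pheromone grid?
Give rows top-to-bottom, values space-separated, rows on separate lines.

After step 1: ants at (3,2),(0,1)
  0 1 0 0
  0 0 0 0
  0 0 0 0
  0 0 1 0
  2 0 0 0
After step 2: ants at (2,2),(0,2)
  0 0 1 0
  0 0 0 0
  0 0 1 0
  0 0 0 0
  1 0 0 0
After step 3: ants at (1,2),(0,3)
  0 0 0 1
  0 0 1 0
  0 0 0 0
  0 0 0 0
  0 0 0 0
After step 4: ants at (0,2),(1,3)
  0 0 1 0
  0 0 0 1
  0 0 0 0
  0 0 0 0
  0 0 0 0
After step 5: ants at (0,3),(0,3)
  0 0 0 3
  0 0 0 0
  0 0 0 0
  0 0 0 0
  0 0 0 0
After step 6: ants at (1,3),(1,3)
  0 0 0 2
  0 0 0 3
  0 0 0 0
  0 0 0 0
  0 0 0 0

0 0 0 2
0 0 0 3
0 0 0 0
0 0 0 0
0 0 0 0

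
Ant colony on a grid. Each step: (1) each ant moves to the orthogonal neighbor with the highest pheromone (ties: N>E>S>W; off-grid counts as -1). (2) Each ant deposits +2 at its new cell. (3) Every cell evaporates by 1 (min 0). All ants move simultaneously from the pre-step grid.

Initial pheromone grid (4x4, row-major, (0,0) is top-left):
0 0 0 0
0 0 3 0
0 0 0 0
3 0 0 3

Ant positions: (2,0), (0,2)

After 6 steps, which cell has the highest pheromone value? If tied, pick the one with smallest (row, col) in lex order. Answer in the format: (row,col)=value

Step 1: ant0:(2,0)->S->(3,0) | ant1:(0,2)->S->(1,2)
  grid max=4 at (1,2)
Step 2: ant0:(3,0)->N->(2,0) | ant1:(1,2)->N->(0,2)
  grid max=3 at (1,2)
Step 3: ant0:(2,0)->S->(3,0) | ant1:(0,2)->S->(1,2)
  grid max=4 at (1,2)
Step 4: ant0:(3,0)->N->(2,0) | ant1:(1,2)->N->(0,2)
  grid max=3 at (1,2)
Step 5: ant0:(2,0)->S->(3,0) | ant1:(0,2)->S->(1,2)
  grid max=4 at (1,2)
Step 6: ant0:(3,0)->N->(2,0) | ant1:(1,2)->N->(0,2)
  grid max=3 at (1,2)
Final grid:
  0 0 1 0
  0 0 3 0
  1 0 0 0
  3 0 0 0
Max pheromone 3 at (1,2)

Answer: (1,2)=3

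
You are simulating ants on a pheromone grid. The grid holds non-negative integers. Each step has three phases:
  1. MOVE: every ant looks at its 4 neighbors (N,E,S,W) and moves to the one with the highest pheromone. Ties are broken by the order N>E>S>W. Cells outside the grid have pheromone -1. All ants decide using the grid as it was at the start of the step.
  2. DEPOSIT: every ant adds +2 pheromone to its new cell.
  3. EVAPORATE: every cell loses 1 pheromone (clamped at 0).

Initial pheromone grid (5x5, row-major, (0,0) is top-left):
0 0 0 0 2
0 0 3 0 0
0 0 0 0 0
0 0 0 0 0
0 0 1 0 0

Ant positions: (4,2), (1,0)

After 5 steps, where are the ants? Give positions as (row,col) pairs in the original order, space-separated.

Step 1: ant0:(4,2)->N->(3,2) | ant1:(1,0)->N->(0,0)
  grid max=2 at (1,2)
Step 2: ant0:(3,2)->N->(2,2) | ant1:(0,0)->E->(0,1)
  grid max=1 at (0,1)
Step 3: ant0:(2,2)->N->(1,2) | ant1:(0,1)->E->(0,2)
  grid max=2 at (1,2)
Step 4: ant0:(1,2)->N->(0,2) | ant1:(0,2)->S->(1,2)
  grid max=3 at (1,2)
Step 5: ant0:(0,2)->S->(1,2) | ant1:(1,2)->N->(0,2)
  grid max=4 at (1,2)

(1,2) (0,2)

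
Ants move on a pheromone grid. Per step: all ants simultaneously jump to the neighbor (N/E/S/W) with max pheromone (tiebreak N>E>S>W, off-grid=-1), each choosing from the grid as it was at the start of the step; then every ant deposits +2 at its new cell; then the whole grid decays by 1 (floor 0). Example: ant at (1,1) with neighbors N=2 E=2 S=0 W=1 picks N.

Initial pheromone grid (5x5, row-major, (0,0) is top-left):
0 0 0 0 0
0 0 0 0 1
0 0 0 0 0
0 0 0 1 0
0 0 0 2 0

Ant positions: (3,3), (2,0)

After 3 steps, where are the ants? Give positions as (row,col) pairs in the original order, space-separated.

Step 1: ant0:(3,3)->S->(4,3) | ant1:(2,0)->N->(1,0)
  grid max=3 at (4,3)
Step 2: ant0:(4,3)->N->(3,3) | ant1:(1,0)->N->(0,0)
  grid max=2 at (4,3)
Step 3: ant0:(3,3)->S->(4,3) | ant1:(0,0)->E->(0,1)
  grid max=3 at (4,3)

(4,3) (0,1)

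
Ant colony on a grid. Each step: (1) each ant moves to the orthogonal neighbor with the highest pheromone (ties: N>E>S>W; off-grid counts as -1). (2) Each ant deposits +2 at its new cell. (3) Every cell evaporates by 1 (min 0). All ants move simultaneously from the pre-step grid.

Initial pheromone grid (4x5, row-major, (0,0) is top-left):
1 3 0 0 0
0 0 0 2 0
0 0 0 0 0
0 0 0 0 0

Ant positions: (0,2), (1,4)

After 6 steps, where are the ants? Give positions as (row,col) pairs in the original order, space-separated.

Step 1: ant0:(0,2)->W->(0,1) | ant1:(1,4)->W->(1,3)
  grid max=4 at (0,1)
Step 2: ant0:(0,1)->E->(0,2) | ant1:(1,3)->N->(0,3)
  grid max=3 at (0,1)
Step 3: ant0:(0,2)->W->(0,1) | ant1:(0,3)->S->(1,3)
  grid max=4 at (0,1)
Step 4: ant0:(0,1)->E->(0,2) | ant1:(1,3)->N->(0,3)
  grid max=3 at (0,1)
Step 5: ant0:(0,2)->W->(0,1) | ant1:(0,3)->S->(1,3)
  grid max=4 at (0,1)
Step 6: ant0:(0,1)->E->(0,2) | ant1:(1,3)->N->(0,3)
  grid max=3 at (0,1)

(0,2) (0,3)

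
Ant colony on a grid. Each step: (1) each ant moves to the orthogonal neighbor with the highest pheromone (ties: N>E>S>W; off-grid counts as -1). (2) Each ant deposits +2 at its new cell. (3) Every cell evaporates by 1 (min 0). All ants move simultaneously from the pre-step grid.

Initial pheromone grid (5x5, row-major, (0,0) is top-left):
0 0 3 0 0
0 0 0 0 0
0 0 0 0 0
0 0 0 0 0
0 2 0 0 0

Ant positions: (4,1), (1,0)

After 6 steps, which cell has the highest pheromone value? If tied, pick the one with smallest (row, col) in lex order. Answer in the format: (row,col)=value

Answer: (4,1)=2

Derivation:
Step 1: ant0:(4,1)->N->(3,1) | ant1:(1,0)->N->(0,0)
  grid max=2 at (0,2)
Step 2: ant0:(3,1)->S->(4,1) | ant1:(0,0)->E->(0,1)
  grid max=2 at (4,1)
Step 3: ant0:(4,1)->N->(3,1) | ant1:(0,1)->E->(0,2)
  grid max=2 at (0,2)
Step 4: ant0:(3,1)->S->(4,1) | ant1:(0,2)->E->(0,3)
  grid max=2 at (4,1)
Step 5: ant0:(4,1)->N->(3,1) | ant1:(0,3)->W->(0,2)
  grid max=2 at (0,2)
Step 6: ant0:(3,1)->S->(4,1) | ant1:(0,2)->E->(0,3)
  grid max=2 at (4,1)
Final grid:
  0 0 1 1 0
  0 0 0 0 0
  0 0 0 0 0
  0 0 0 0 0
  0 2 0 0 0
Max pheromone 2 at (4,1)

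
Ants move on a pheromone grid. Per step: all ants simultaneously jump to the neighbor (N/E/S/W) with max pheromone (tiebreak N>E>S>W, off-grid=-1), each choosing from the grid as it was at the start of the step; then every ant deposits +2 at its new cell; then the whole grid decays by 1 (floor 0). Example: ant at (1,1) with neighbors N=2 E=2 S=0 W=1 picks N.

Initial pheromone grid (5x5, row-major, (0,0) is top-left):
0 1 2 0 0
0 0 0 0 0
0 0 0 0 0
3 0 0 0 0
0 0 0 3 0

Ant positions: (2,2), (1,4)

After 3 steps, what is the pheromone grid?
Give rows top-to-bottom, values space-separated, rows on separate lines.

After step 1: ants at (1,2),(0,4)
  0 0 1 0 1
  0 0 1 0 0
  0 0 0 0 0
  2 0 0 0 0
  0 0 0 2 0
After step 2: ants at (0,2),(1,4)
  0 0 2 0 0
  0 0 0 0 1
  0 0 0 0 0
  1 0 0 0 0
  0 0 0 1 0
After step 3: ants at (0,3),(0,4)
  0 0 1 1 1
  0 0 0 0 0
  0 0 0 0 0
  0 0 0 0 0
  0 0 0 0 0

0 0 1 1 1
0 0 0 0 0
0 0 0 0 0
0 0 0 0 0
0 0 0 0 0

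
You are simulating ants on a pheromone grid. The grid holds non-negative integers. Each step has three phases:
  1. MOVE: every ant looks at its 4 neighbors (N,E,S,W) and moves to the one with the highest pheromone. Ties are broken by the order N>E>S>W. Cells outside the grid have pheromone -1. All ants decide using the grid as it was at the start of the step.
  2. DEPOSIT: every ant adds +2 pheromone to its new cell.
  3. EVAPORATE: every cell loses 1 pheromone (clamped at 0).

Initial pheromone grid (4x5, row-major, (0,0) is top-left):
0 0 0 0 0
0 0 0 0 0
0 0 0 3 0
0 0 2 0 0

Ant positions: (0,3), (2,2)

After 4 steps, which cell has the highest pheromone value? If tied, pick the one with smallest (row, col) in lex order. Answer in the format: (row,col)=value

Answer: (2,3)=5

Derivation:
Step 1: ant0:(0,3)->E->(0,4) | ant1:(2,2)->E->(2,3)
  grid max=4 at (2,3)
Step 2: ant0:(0,4)->S->(1,4) | ant1:(2,3)->N->(1,3)
  grid max=3 at (2,3)
Step 3: ant0:(1,4)->W->(1,3) | ant1:(1,3)->S->(2,3)
  grid max=4 at (2,3)
Step 4: ant0:(1,3)->S->(2,3) | ant1:(2,3)->N->(1,3)
  grid max=5 at (2,3)
Final grid:
  0 0 0 0 0
  0 0 0 3 0
  0 0 0 5 0
  0 0 0 0 0
Max pheromone 5 at (2,3)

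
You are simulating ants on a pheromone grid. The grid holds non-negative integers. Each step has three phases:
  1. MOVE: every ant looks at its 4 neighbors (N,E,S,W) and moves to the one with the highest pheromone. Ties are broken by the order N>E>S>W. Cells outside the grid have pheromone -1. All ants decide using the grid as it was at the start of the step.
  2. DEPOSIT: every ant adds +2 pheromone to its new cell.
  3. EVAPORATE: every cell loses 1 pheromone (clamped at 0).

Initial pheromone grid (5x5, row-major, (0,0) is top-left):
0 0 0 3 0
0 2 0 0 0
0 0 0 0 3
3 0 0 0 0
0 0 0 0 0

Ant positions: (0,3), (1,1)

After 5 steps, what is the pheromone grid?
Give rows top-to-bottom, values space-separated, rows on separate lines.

After step 1: ants at (0,4),(0,1)
  0 1 0 2 1
  0 1 0 0 0
  0 0 0 0 2
  2 0 0 0 0
  0 0 0 0 0
After step 2: ants at (0,3),(1,1)
  0 0 0 3 0
  0 2 0 0 0
  0 0 0 0 1
  1 0 0 0 0
  0 0 0 0 0
After step 3: ants at (0,4),(0,1)
  0 1 0 2 1
  0 1 0 0 0
  0 0 0 0 0
  0 0 0 0 0
  0 0 0 0 0
After step 4: ants at (0,3),(1,1)
  0 0 0 3 0
  0 2 0 0 0
  0 0 0 0 0
  0 0 0 0 0
  0 0 0 0 0
After step 5: ants at (0,4),(0,1)
  0 1 0 2 1
  0 1 0 0 0
  0 0 0 0 0
  0 0 0 0 0
  0 0 0 0 0

0 1 0 2 1
0 1 0 0 0
0 0 0 0 0
0 0 0 0 0
0 0 0 0 0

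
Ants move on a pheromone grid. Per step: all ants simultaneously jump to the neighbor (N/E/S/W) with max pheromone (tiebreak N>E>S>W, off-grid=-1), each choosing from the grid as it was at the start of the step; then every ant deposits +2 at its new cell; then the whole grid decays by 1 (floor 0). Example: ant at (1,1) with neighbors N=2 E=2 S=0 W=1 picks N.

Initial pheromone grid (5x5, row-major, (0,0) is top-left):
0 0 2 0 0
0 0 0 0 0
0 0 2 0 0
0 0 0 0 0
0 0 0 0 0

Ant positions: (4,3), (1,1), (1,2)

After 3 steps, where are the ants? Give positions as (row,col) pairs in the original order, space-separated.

Step 1: ant0:(4,3)->N->(3,3) | ant1:(1,1)->N->(0,1) | ant2:(1,2)->N->(0,2)
  grid max=3 at (0,2)
Step 2: ant0:(3,3)->N->(2,3) | ant1:(0,1)->E->(0,2) | ant2:(0,2)->W->(0,1)
  grid max=4 at (0,2)
Step 3: ant0:(2,3)->N->(1,3) | ant1:(0,2)->W->(0,1) | ant2:(0,1)->E->(0,2)
  grid max=5 at (0,2)

(1,3) (0,1) (0,2)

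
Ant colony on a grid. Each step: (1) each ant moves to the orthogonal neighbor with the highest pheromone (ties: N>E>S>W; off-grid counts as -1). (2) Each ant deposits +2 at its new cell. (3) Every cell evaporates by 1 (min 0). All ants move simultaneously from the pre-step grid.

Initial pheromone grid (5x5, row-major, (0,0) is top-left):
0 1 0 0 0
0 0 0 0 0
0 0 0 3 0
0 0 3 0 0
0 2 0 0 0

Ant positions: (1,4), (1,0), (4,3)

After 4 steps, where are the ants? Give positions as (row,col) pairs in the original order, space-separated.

Step 1: ant0:(1,4)->N->(0,4) | ant1:(1,0)->N->(0,0) | ant2:(4,3)->N->(3,3)
  grid max=2 at (2,3)
Step 2: ant0:(0,4)->S->(1,4) | ant1:(0,0)->E->(0,1) | ant2:(3,3)->N->(2,3)
  grid max=3 at (2,3)
Step 3: ant0:(1,4)->N->(0,4) | ant1:(0,1)->E->(0,2) | ant2:(2,3)->N->(1,3)
  grid max=2 at (2,3)
Step 4: ant0:(0,4)->S->(1,4) | ant1:(0,2)->E->(0,3) | ant2:(1,3)->S->(2,3)
  grid max=3 at (2,3)

(1,4) (0,3) (2,3)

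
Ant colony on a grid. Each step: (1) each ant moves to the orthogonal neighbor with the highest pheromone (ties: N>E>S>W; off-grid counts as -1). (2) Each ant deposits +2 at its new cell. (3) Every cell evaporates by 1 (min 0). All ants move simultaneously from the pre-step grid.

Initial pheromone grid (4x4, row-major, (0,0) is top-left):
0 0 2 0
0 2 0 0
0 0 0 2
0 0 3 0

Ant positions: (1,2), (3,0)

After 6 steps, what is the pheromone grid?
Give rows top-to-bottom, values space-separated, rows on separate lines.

After step 1: ants at (0,2),(2,0)
  0 0 3 0
  0 1 0 0
  1 0 0 1
  0 0 2 0
After step 2: ants at (0,3),(1,0)
  0 0 2 1
  1 0 0 0
  0 0 0 0
  0 0 1 0
After step 3: ants at (0,2),(0,0)
  1 0 3 0
  0 0 0 0
  0 0 0 0
  0 0 0 0
After step 4: ants at (0,3),(0,1)
  0 1 2 1
  0 0 0 0
  0 0 0 0
  0 0 0 0
After step 5: ants at (0,2),(0,2)
  0 0 5 0
  0 0 0 0
  0 0 0 0
  0 0 0 0
After step 6: ants at (0,3),(0,3)
  0 0 4 3
  0 0 0 0
  0 0 0 0
  0 0 0 0

0 0 4 3
0 0 0 0
0 0 0 0
0 0 0 0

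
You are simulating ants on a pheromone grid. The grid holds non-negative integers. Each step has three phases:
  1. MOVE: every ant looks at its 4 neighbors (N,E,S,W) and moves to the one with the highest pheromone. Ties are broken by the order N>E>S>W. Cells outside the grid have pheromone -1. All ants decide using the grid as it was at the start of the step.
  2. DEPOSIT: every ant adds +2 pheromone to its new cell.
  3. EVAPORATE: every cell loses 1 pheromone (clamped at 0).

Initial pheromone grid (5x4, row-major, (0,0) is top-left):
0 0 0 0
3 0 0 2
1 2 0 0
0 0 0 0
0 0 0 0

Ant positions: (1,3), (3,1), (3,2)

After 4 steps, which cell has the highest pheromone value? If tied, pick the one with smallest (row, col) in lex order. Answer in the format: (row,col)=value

Answer: (2,1)=6

Derivation:
Step 1: ant0:(1,3)->N->(0,3) | ant1:(3,1)->N->(2,1) | ant2:(3,2)->N->(2,2)
  grid max=3 at (2,1)
Step 2: ant0:(0,3)->S->(1,3) | ant1:(2,1)->E->(2,2) | ant2:(2,2)->W->(2,1)
  grid max=4 at (2,1)
Step 3: ant0:(1,3)->N->(0,3) | ant1:(2,2)->W->(2,1) | ant2:(2,1)->E->(2,2)
  grid max=5 at (2,1)
Step 4: ant0:(0,3)->S->(1,3) | ant1:(2,1)->E->(2,2) | ant2:(2,2)->W->(2,1)
  grid max=6 at (2,1)
Final grid:
  0 0 0 0
  0 0 0 2
  0 6 4 0
  0 0 0 0
  0 0 0 0
Max pheromone 6 at (2,1)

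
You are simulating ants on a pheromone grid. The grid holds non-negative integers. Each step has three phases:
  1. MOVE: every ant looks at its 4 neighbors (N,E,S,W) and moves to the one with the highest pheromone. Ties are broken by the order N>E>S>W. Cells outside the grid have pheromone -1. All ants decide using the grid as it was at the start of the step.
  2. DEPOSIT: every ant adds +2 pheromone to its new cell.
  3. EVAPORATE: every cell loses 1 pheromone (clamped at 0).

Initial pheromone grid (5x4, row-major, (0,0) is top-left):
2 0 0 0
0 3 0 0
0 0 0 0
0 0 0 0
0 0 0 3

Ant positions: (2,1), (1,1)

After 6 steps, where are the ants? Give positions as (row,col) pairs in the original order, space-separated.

Step 1: ant0:(2,1)->N->(1,1) | ant1:(1,1)->N->(0,1)
  grid max=4 at (1,1)
Step 2: ant0:(1,1)->N->(0,1) | ant1:(0,1)->S->(1,1)
  grid max=5 at (1,1)
Step 3: ant0:(0,1)->S->(1,1) | ant1:(1,1)->N->(0,1)
  grid max=6 at (1,1)
Step 4: ant0:(1,1)->N->(0,1) | ant1:(0,1)->S->(1,1)
  grid max=7 at (1,1)
Step 5: ant0:(0,1)->S->(1,1) | ant1:(1,1)->N->(0,1)
  grid max=8 at (1,1)
Step 6: ant0:(1,1)->N->(0,1) | ant1:(0,1)->S->(1,1)
  grid max=9 at (1,1)

(0,1) (1,1)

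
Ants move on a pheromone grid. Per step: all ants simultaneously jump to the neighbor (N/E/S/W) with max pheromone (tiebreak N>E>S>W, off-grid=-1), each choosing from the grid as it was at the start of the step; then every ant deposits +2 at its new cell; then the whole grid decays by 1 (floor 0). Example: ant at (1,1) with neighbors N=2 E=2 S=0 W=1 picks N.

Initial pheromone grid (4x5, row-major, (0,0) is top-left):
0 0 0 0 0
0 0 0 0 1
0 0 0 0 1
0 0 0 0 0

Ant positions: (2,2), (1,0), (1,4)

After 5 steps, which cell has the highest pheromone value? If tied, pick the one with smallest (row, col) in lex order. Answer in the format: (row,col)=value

Answer: (0,1)=4

Derivation:
Step 1: ant0:(2,2)->N->(1,2) | ant1:(1,0)->N->(0,0) | ant2:(1,4)->S->(2,4)
  grid max=2 at (2,4)
Step 2: ant0:(1,2)->N->(0,2) | ant1:(0,0)->E->(0,1) | ant2:(2,4)->N->(1,4)
  grid max=1 at (0,1)
Step 3: ant0:(0,2)->W->(0,1) | ant1:(0,1)->E->(0,2) | ant2:(1,4)->S->(2,4)
  grid max=2 at (0,1)
Step 4: ant0:(0,1)->E->(0,2) | ant1:(0,2)->W->(0,1) | ant2:(2,4)->N->(1,4)
  grid max=3 at (0,1)
Step 5: ant0:(0,2)->W->(0,1) | ant1:(0,1)->E->(0,2) | ant2:(1,4)->S->(2,4)
  grid max=4 at (0,1)
Final grid:
  0 4 4 0 0
  0 0 0 0 0
  0 0 0 0 2
  0 0 0 0 0
Max pheromone 4 at (0,1)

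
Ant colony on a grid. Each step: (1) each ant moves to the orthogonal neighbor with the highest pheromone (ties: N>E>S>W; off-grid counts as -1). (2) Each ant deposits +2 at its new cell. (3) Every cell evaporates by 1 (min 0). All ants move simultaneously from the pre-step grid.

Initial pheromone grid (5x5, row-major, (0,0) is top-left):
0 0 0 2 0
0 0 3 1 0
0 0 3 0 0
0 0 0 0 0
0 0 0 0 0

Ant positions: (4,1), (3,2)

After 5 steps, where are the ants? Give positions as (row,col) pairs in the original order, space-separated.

Step 1: ant0:(4,1)->N->(3,1) | ant1:(3,2)->N->(2,2)
  grid max=4 at (2,2)
Step 2: ant0:(3,1)->N->(2,1) | ant1:(2,2)->N->(1,2)
  grid max=3 at (1,2)
Step 3: ant0:(2,1)->E->(2,2) | ant1:(1,2)->S->(2,2)
  grid max=6 at (2,2)
Step 4: ant0:(2,2)->N->(1,2) | ant1:(2,2)->N->(1,2)
  grid max=5 at (1,2)
Step 5: ant0:(1,2)->S->(2,2) | ant1:(1,2)->S->(2,2)
  grid max=8 at (2,2)

(2,2) (2,2)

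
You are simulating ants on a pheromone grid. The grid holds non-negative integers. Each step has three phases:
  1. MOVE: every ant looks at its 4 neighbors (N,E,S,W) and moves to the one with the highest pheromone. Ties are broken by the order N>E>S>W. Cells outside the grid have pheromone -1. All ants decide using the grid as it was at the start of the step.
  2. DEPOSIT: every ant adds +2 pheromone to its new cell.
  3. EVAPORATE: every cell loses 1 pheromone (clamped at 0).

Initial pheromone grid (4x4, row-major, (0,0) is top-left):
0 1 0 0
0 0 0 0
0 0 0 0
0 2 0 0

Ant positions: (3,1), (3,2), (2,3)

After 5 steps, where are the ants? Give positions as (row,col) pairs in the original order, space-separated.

Step 1: ant0:(3,1)->N->(2,1) | ant1:(3,2)->W->(3,1) | ant2:(2,3)->N->(1,3)
  grid max=3 at (3,1)
Step 2: ant0:(2,1)->S->(3,1) | ant1:(3,1)->N->(2,1) | ant2:(1,3)->N->(0,3)
  grid max=4 at (3,1)
Step 3: ant0:(3,1)->N->(2,1) | ant1:(2,1)->S->(3,1) | ant2:(0,3)->S->(1,3)
  grid max=5 at (3,1)
Step 4: ant0:(2,1)->S->(3,1) | ant1:(3,1)->N->(2,1) | ant2:(1,3)->N->(0,3)
  grid max=6 at (3,1)
Step 5: ant0:(3,1)->N->(2,1) | ant1:(2,1)->S->(3,1) | ant2:(0,3)->S->(1,3)
  grid max=7 at (3,1)

(2,1) (3,1) (1,3)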